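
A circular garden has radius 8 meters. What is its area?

V_2(8) = π^(2/2) · (8)^2 / Γ(2/2 + 1) = 64·π ≈ 201.062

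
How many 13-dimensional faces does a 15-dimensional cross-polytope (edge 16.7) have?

f_13(15-orthoplex) = 2^14 · (15 choose 14) = 245760.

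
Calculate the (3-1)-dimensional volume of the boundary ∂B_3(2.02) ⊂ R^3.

S_3(2.02) = 2·π^(3/2)·(2.02)^2 / Γ(3/2) = 4πr² = 4π·(2.02)² ≈ 51.2758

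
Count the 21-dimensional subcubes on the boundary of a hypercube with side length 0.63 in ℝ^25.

f_21(25-cube) = (25 choose 21) · 2^4 = 202400.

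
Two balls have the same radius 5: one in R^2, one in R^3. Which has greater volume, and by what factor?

V_2(5) ≈ 78.5398, V_3(5) ≈ 523.599. The 3-ball is larger by a factor of 6.667.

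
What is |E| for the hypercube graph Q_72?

Each of the 2^72 = 4722366482869645213696 vertices has degree 72; total edges = 72·2^72/2 = 170005193383307227693056.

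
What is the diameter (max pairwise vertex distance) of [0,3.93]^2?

||(3.93,3.93,...,3.93)|| = √(2)·3.93 ≈ 5.55786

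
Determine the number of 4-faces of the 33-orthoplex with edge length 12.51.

An n-cross-polytope has 2^(k+1)·C(n,k+1) k-faces. Here 2^5·C(33,5) = 32·237336 = 7594752.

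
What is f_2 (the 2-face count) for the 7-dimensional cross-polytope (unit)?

f_2(7-orthoplex) = 2^3 · (7 choose 3) = 280.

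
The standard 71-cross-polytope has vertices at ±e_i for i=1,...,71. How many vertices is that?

An n-cross-polytope has 2n vertices; here n = 71, giving 142.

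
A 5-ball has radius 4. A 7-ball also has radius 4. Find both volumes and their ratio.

V_5(4) ≈ 5390.12. V_7(4) ≈ 77410.6. Ratio V_5/V_7 ≈ 0.06963.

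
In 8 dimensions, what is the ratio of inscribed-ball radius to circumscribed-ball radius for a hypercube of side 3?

Ratio = (s/2)/(s√8/2) = 8^(-1/2) ≈ 0.353553.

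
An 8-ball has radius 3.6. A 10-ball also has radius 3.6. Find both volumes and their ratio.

V_8(3.6) ≈ 114501. V_10(3.6) ≈ 932380. Ratio V_8/V_10 ≈ 0.1228.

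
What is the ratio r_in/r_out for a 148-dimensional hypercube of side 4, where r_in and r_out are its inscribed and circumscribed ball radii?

For an n-cube of any side s, the inradius is s/2 and the circumradius is s√n/2, so the ratio is 1/√148 ≈ 0.0821995.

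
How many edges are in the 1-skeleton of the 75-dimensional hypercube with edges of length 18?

An n-cube has n·2^(n-1) edges. With n = 75: 75·18889465931478580854784 = 1416709944860893564108800.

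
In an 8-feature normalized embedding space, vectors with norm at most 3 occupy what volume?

V = 2187·π^4/8 ≈ 26629.2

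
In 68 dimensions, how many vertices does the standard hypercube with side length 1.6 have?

Each vertex is a binary string of length 68, so there are 2^68 = 295147905179352825856.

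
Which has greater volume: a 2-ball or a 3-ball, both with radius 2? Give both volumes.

V_2(2) ≈ 12.5664. V_3(2) ≈ 33.5103. The 3-ball is larger.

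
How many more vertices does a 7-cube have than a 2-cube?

The 7-cube has 2^7 = 128 vertices. The 2-cube has 2^2 = 4 vertices. Difference: 128 - 4 = 124.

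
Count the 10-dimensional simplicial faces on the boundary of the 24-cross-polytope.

f_10(24-orthoplex) = 2^11 · (24 choose 11) = 5112102912.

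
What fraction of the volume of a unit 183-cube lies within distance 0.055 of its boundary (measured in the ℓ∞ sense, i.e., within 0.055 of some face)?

Shell fraction = 1 - (1-0.11)^183 ≈ 0.9999999995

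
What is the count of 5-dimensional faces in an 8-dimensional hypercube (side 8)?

An n-cube has C(n,k)·2^(n-k) k-faces. Here C(8,5)·2^3 = 56·8 = 448.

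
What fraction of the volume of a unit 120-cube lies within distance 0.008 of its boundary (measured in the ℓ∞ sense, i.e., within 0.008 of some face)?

Shell fraction = 1 - (1-0.016)^120 ≈ 0.855652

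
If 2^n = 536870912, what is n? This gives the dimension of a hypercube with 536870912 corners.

Since 2^n = 536870912, we have n = 29.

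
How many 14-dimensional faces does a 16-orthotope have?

f_14(16-cube) = (16 choose 14) · 2^2 = 480.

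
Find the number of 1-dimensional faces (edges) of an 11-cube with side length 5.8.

Each of the 2^11 = 2048 vertices has degree 11; total edges = 11·2^11/2 = 11264.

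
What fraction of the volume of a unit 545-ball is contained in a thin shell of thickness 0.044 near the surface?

1 - (1-0.044)^545 ≈ 1 - 2.236e-11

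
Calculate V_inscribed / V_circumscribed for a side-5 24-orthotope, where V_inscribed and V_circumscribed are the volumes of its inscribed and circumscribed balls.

V_in / V_out = (r_in/r_out)^24 = (1/√24)^24 = 24^(-24/2) ≈ 2.7382e-17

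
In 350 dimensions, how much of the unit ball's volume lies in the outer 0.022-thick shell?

Shell fraction = 1 - (1-0.022)^350 ≈ 0.999584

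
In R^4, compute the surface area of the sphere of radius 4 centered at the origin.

S = n·V_n(r)/r = 4·V_4(4)/4 (volume-to-surface relation), giving 128·π^2 ≈ 1263.31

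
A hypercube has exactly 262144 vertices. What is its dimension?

The n-cube has 2^n vertices, and 262144 = 2^18, so n = 18.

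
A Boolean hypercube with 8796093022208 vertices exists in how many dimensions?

2^n = 8796093022208 ⇒ n = log_2(8796093022208) = 43.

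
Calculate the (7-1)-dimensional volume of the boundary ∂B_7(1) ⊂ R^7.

The surface area of an n-ball is 2π^(n/2) r^(n-1) / Γ(n/2). For n=7, r=1: 16·π^3/15 ≈ 33.0734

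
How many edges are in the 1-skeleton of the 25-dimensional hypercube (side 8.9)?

An n-cube has n·2^(n-1) edges. With n = 25: 25·16777216 = 419430400.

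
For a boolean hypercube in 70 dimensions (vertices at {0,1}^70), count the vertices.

Number of vertices = 2^70 = 1180591620717411303424.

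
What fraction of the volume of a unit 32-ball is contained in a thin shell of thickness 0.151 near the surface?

V(inner)/V(outer) = ((1-0.151)/1)^32 ≈ 0.005309, so the shell fraction is 0.994691.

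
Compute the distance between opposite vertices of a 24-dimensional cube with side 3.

d = √(3² + 3² + ... + 3²) [24 terms] = √(24·3²) = 3√24 ≈ 14.6969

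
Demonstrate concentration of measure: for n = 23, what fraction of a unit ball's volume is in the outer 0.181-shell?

1 - (1-0.181)^23 ≈ 0.989872 ≈ 98.99%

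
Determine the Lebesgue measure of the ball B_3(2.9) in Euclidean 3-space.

V_3(2.9) = π^(3/2) · (2.9)^3 / Γ(3/2 + 1) ≈ 102.16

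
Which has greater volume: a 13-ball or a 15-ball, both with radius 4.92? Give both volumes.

V_13(4.92) ≈ 9.01338e+08. V_15(4.92) ≈ 9.13916e+09. The 15-ball is larger.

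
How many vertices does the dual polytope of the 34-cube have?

The 34-dimensional cross-polytope has 2n = 2·34 = 68 vertices.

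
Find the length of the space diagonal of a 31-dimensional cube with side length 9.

Diagonal = √31 · 9 ≈ 50.1099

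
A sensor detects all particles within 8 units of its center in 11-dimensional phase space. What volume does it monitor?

The n-ball volume is π^(n/2)·r^n/Γ(n/2+1). With n=11, r=8: V = 549755813888·π^5/10395 ≈ 1.61843e+10.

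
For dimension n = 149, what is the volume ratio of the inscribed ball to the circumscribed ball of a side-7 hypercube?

Volume scales as r^n, and r_in/r_out = 1/√149, giving (1/√149)^149 ≈ 1.25205e-162.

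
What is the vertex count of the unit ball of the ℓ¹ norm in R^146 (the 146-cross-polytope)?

Number of vertices = 2n = 292.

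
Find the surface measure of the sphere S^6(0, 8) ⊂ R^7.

The surface area of an n-ball is 2π^(n/2) r^(n-1) / Γ(n/2). For n=7, r=8: 4194304·π^3/15 ≈ 8.66998e+06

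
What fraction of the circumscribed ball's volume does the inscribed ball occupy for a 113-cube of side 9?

V_in/V_out = n^(-n/2) = 113^(-113/2) ≈ 1.00246e-116.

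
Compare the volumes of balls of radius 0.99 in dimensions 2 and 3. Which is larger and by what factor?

V_2(0.99) ≈ 3.07907, V_3(0.99) ≈ 4.06438. The 3-ball is larger by a factor of 1.32.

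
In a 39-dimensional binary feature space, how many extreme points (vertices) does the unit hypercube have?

Number of vertices = 2^39 = 549755813888.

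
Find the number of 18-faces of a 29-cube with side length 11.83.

f_18(29-cube) = (29 choose 18) · 2^11 = 70855249920.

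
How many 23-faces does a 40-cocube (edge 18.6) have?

Number of 23-faces = 2^(23+1) · C(40,23+1) = 16777216 · 62852101650 = 1054483285436006400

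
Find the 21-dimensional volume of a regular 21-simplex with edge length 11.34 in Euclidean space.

Volume = 11.34^21 · √(22/2^21) / 21! ≈ 0.889051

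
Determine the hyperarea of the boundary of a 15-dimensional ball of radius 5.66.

The surface area of an n-ball is 2π^(n/2) r^(n-1) / Γ(n/2). For n=15, r=5.66: 1.9813e+11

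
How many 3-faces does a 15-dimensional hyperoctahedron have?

f_3(15-orthoplex) = 2^4 · (15 choose 4) = 21840.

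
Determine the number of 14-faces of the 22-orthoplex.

An n-cross-polytope has 2^(k+1)·C(n,k+1) k-faces. Here 2^15·C(22,15) = 32768·170544 = 5588385792.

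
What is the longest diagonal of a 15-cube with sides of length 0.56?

Diagonal = √15 · 0.56 ≈ 2.16887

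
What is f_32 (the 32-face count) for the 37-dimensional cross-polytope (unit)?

An n-cross-polytope has 2^(k+1)·C(n,k+1) k-faces. Here 2^33·C(37,33) = 8589934592·66045 = 567322230128640.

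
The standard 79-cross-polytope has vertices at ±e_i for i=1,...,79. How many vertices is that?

The 79-dimensional cross-polytope has 2n = 2·79 = 158 vertices.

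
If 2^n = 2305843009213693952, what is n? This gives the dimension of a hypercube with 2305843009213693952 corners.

Since 2^n = 2305843009213693952, we have n = 61.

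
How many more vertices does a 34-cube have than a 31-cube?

The 34-cube has 2^34 = 17179869184 vertices. The 31-cube has 2^31 = 2147483648 vertices. Difference: 17179869184 - 2147483648 = 15032385536.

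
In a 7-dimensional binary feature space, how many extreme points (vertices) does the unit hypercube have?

Each vertex is a binary string of length 7, so there are 2^7 = 128.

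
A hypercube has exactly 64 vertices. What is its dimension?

The n-cube has 2^n vertices, and 64 = 2^6, so n = 6.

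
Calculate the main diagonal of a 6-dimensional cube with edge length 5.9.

Diagonal = √6 · 5.9 ≈ 14.452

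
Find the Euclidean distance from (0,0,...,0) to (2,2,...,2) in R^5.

||(2,2,...,2)|| = √(5)·2 ≈ 4.47214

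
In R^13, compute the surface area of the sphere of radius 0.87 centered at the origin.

The surface area of an n-ball is 2π^(n/2) r^(n-1) / Γ(n/2). For n=13, r=0.87: 2.22595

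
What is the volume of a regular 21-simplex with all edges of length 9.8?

For a regular n-simplex with edge a, V = (a^n / n!)·√((n+1)/2^n). With a=9.8, n=21: V ≈ 0.0414763.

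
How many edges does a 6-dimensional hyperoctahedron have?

Number of 1-faces = 2^(1+1) · C(6,1+1) = 4 · 15 = 60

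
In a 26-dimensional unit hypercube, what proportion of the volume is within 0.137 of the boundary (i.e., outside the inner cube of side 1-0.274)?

Shell fraction = 1 - (1-0.274)^26 ≈ 0.999758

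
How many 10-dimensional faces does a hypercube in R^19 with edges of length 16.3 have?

Choose 10 of 19 axes to span the face (C(19,10) = 92378 ways), then fix each of the remaining 9 coordinates at one of its two extreme values (2^9 = 512 ways): 92378·512 = 47297536.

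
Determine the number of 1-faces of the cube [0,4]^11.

Choose 1 of 11 axes to span the face (C(11,1) = 11 ways), then fix each of the remaining 10 coordinates at one of its two extreme values (2^10 = 1024 ways): 11·1024 = 11264.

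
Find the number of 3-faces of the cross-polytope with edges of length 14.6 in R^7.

An n-cross-polytope has 2^(k+1)·C(n,k+1) k-faces. Here 2^4·C(7,4) = 16·35 = 560.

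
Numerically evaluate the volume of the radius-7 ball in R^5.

V = 134456·π^2/15 ≈ 88468.5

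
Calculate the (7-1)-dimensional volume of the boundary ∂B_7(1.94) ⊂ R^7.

|∂B_7(1.94)| ≈ 1763.15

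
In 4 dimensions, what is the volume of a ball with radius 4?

V = 128·π^2 ≈ 1263.31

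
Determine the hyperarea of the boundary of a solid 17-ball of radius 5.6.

The surface area of an n-ball is 2π^(n/2) r^(n-1) / Γ(n/2). For n=17, r=5.6: 2.24191e+12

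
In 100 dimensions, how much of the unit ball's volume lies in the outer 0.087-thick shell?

V(inner)/V(outer) = ((1-0.087)/1)^100 ≈ 0.0001114, so the shell fraction is 0.999889.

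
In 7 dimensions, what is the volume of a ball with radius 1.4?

The n-ball volume is π^(n/2)·r^n/Γ(n/2+1). With n=7, r=1.4: V ≈ 49.8054.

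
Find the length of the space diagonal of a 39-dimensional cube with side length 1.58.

The space diagonal of an n-cube of side s is s√n. Here 1.58·√39 ≈ 9.8671.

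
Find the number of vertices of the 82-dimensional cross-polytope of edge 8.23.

The vertices are ±e_1, ..., ±e_82, so there are 2·82 = 164.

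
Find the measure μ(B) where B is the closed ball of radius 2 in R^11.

Volume = π^{11/2}·(2)^11/Γ(13/2) = 131072·π^5/10395 ≈ 3858.64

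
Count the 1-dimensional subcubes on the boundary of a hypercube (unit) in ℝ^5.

Number of 1-faces = C(5,1) · 2^(5-1) = 5 · 16 = 80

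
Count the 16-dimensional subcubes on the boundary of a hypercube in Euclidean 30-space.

Number of 16-faces = C(30,16) · 2^(30-16) = 145422675 · 16384 = 2382605107200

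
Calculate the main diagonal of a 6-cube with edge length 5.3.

||(5.3,5.3,...,5.3)|| = √(6)·5.3 ≈ 12.9823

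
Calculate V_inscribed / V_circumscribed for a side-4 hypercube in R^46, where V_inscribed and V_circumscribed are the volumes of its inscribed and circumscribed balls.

V_in / V_out = (r_in/r_out)^46 = (1/√46)^46 = 46^(-46/2) ≈ 5.70913e-39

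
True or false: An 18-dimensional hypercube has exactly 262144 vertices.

True. The 18-cube has 2^18 = 262144 vertices.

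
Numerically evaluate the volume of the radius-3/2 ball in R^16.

The n-ball volume is π^(n/2)·r^n/Γ(n/2+1). With n=16, r=3/2: V = 4782969·π^8/293601280 ≈ 154.575.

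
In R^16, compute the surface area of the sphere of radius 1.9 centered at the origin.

|∂B_16(1.9)| ≈ 57161.3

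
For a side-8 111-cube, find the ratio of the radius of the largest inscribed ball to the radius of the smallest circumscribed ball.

r_in / r_out = (8/2) / (8√111/2) = 1/√111 ≈ 0.0949158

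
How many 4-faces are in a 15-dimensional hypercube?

f_4(15-cube) = (15 choose 4) · 2^11 = 2795520.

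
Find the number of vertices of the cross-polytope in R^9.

An n-cross-polytope has 2^(k+1)·C(n,k+1) k-faces. Here 2^1·C(9,1) = 2·9 = 18.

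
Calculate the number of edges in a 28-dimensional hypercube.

Number of 1-faces = C(28,1)·2^(28-1) = 28·134217728 = 3758096384.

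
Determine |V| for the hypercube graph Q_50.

The 50-cube has 2^50 = 1125899906842624 vertices.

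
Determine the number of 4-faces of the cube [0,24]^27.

Number of 4-faces = C(27,4) · 2^(27-4) = 17550 · 8388608 = 147220070400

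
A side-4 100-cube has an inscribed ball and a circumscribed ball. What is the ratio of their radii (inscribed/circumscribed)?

Ratio = (s/2)/(s√100/2) = 100^(-1/2) ≈ 0.1.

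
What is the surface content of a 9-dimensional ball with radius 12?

S = n·V_n(r)/r = 9·V_9(12)/12 (volume-to-surface relation), giving 4586471424·π^4/35 ≈ 1.27647e+10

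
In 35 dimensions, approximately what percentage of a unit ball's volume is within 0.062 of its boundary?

1 - (1-0.062)^35 ≈ 0.893561 ≈ 89.36%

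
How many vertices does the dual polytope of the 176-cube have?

Number of vertices = 2n = 352.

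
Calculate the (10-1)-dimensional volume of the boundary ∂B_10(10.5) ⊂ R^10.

The surface area of an n-ball is 2π^(n/2) r^(n-1) / Γ(n/2). For n=10, r=10.5: 264760015527·π^5/2048 ≈ 3.95614e+10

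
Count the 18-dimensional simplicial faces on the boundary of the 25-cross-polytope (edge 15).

f_18(25-orthoplex) = 2^19 · (25 choose 19) = 92851404800.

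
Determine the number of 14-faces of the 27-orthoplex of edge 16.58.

Each 14-face is the convex hull of 15 vertices, one chosen as ±e_i from each of 15 distinct axes: 2^15·C(27,15) = 569634324480.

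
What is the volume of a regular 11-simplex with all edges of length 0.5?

V = (0.5^11 / 11!) · √((11+1) / 2^11) ≈ 9.36354e-13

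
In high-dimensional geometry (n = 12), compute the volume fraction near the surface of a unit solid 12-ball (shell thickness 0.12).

1 - (1-0.12)^12 ≈ 0.784329 ≈ 78.43%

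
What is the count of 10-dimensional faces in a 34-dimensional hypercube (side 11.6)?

An n-cube has C(n,k)·2^(n-k) k-faces. Here C(34,10)·2^24 = 131128140·16777216 = 2199965128458240.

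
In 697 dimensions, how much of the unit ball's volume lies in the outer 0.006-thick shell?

V(inner)/V(outer) = ((1-0.006)/1)^697 ≈ 0.01508, so the shell fraction is 0.984923.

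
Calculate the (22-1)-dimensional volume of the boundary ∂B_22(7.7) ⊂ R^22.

S = n·V_n(r)/r = 22·V_22(7.7)/7.7 (volume-to-surface relation), giving 6.70225e+17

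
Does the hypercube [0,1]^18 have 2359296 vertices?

False. The 18-cube has 2^18 = 262144 vertices.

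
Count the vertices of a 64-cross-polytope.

Number of vertices = 2n = 128.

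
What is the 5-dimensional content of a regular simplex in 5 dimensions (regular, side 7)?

Volume = 7^5 · √(6/2^5) / 5! ≈ 60.647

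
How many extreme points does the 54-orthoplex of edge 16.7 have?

The vertices are ±e_1, ..., ±e_54, so there are 2·54 = 108.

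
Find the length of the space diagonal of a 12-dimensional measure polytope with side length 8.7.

d = √(8.7² + 8.7² + ... + 8.7²) [12 terms] = √(12·8.7²) = 8.7√12 ≈ 30.1377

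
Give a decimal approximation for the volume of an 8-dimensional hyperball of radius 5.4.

The n-ball volume is π^(n/2)·r^n/Γ(n/2+1). With n=8, r=5.4: V ≈ 2.93453e+06.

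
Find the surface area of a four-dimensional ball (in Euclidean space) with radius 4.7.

S_4(4.7) = 2·π^(4/2)·(4.7)^3 / Γ(4/2) ≈ 2049.38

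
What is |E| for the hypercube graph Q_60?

Number of 1-faces = C(60,1)·2^(60-1) = 60·576460752303423488 = 34587645138205409280.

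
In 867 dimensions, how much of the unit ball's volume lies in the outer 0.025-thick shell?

Shell fraction = 1 - (1-0.025)^867 ≈ 1 - 2.931e-10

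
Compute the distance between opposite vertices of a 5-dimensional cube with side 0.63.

d = √(0.63² + 0.63² + ... + 0.63²) [5 terms] = √(5·0.63²) = 0.63√5 ≈ 1.40872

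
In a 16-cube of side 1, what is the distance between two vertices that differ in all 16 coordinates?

d = √(1² + 1² + ... + 1²) [16 terms] = √(16·1²) = 1√16 = 4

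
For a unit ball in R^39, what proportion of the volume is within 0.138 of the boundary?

V(inner)/V(outer) = ((1-0.138)/1)^39 ≈ 0.003053, so the shell fraction is 0.996947.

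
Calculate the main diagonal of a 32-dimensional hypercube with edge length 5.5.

The space diagonal of an n-cube of side s is s√n. Here 5.5·√32 ≈ 31.1127.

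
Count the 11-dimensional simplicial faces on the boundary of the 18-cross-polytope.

Each 11-face is the convex hull of 12 vertices, one chosen as ±e_i from each of 12 distinct axes: 2^12·C(18,12) = 76038144.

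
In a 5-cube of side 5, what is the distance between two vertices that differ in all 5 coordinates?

||(5,5,...,5)|| = √(5)·5 ≈ 11.1803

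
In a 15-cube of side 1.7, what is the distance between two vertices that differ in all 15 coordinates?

The space diagonal of an n-cube of side s is s√n. Here 1.7·√15 ≈ 6.58407.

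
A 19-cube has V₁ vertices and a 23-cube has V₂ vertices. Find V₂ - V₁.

V₁ = 2^19 = 524288. V₂ = 2^23 = 8388608. V₂ - V₁ = 7864320.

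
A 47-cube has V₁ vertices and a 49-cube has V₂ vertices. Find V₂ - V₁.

V₁ = 2^47 = 140737488355328. V₂ = 2^49 = 562949953421312. V₂ - V₁ = 422212465065984.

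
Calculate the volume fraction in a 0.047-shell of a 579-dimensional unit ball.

Shell fraction = 1 - (1-0.047)^579 ≈ 1 - 7.849e-13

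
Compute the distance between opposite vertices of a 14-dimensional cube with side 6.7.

Diagonal = √14 · 6.7 ≈ 25.0691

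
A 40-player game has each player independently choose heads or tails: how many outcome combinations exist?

An n-cube has 2^n vertices; for n = 40 that is 2^40 = 1099511627776.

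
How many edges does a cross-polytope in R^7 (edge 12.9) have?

Each 1-face is the convex hull of 2 vertices, one chosen as ±e_i from each of 2 distinct axes: 2^2·C(7,2) = 84.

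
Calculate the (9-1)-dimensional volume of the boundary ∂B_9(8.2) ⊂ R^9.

The surface area of an n-ball is 2π^(n/2) r^(n-1) / Γ(n/2). For n=9, r=8.2: 6.06836e+08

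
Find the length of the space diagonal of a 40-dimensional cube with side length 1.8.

||(1.8,1.8,...,1.8)|| = √(40)·1.8 ≈ 11.3842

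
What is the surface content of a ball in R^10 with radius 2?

S_10(2) = 2·π^(10/2)·(2)^9 / Γ(10/2) = 128·π^5/3 ≈ 13056.8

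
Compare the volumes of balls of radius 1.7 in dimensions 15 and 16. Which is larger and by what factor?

V_15(1.7) ≈ 1091.85, V_16(1.7) ≈ 1145.15. The 16-ball is larger by a factor of 1.049.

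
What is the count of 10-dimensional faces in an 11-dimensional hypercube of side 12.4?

An n-cube has C(n,k)·2^(n-k) k-faces. Here C(11,10)·2^1 = 11·2 = 22.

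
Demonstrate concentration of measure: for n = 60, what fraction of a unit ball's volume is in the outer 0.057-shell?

1 - (1-0.057)^60 ≈ 0.97044 ≈ 97.04%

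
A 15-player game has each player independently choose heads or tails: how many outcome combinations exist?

An n-cube has 2^n vertices; for n = 15 that is 2^15 = 32768.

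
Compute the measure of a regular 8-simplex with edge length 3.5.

V_8 = √(9) · 3.5^8 / (8! · 2^(8/2)) ≈ 0.104719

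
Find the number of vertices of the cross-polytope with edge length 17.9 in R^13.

An n-cross-polytope has 2^(k+1)·C(n,k+1) k-faces. Here 2^1·C(13,1) = 2·13 = 26.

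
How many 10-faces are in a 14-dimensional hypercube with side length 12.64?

f_10(14-cube) = (14 choose 10) · 2^4 = 16016.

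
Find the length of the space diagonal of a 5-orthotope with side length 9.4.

||(9.4,9.4,...,9.4)|| = √(5)·9.4 ≈ 21.019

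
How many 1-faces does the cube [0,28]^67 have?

Number of 1-faces = C(67,1)·2^(67-1) = 67·73786976294838206464 = 4943727411754159833088.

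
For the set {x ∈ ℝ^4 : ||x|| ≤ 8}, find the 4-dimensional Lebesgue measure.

The n-ball volume is π^(n/2)·r^n/Γ(n/2+1). With n=4, r=8: V = 2048·π^2 ≈ 20212.9.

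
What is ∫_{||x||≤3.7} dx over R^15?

V_15(3.7) = π^(15/2) · (3.7)^15 / Γ(15/2 + 1) ≈ 1.27191e+08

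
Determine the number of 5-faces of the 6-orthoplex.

Number of 5-faces = 2^(5+1) · C(6,5+1) = 64 · 1 = 64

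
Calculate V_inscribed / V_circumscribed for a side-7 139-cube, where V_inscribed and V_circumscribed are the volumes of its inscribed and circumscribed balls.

V_in/V_out = n^(-n/2) = 139^(-139/2) ≈ 1.1494e-149.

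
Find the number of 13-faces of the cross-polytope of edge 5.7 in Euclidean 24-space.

Each 13-face is the convex hull of 14 vertices, one chosen as ±e_i from each of 14 distinct axes: 2^14·C(24,14) = 32133218304.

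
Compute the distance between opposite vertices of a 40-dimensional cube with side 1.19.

Diagonal = √40 · 1.19 ≈ 7.52622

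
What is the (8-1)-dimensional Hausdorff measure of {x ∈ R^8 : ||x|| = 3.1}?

|∂B_8(3.1)| ≈ 89332.6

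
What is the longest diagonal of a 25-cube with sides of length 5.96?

||(5.96,5.96,...,5.96)|| = √(25)·5.96 = 29.8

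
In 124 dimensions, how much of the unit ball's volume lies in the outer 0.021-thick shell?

1 - (1-0.021)^124 ≈ 0.928046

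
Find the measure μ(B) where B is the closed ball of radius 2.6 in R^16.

The n-ball volume is π^(n/2)·r^n/Γ(n/2+1). With n=16, r=2.6: V ≈ 1.02625e+06.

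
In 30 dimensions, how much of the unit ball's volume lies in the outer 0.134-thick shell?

V(inner)/V(outer) = ((1-0.134)/1)^30 ≈ 0.01335, so the shell fraction is 0.986648.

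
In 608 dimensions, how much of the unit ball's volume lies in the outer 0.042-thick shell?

V(inner)/V(outer) = ((1-0.042)/1)^608 ≈ 4.68e-12, so the shell fraction is 1 - 4.68e-12.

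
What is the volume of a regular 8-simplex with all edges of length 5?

V = (5^8 / 8!) · √((8+1) / 2^8) ≈ 1.81652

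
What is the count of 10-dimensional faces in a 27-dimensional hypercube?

Choose 10 of 27 axes to span the face (C(27,10) = 8436285 ways), then fix each of the remaining 17 coordinates at one of its two extreme values (2^17 = 131072 ways): 8436285·131072 = 1105760747520.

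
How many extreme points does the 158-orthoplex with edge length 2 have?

The vertices are ±e_1, ..., ±e_158, so there are 2·158 = 316.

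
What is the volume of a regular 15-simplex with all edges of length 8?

V = (8^15 / 15!) · √((15+1) / 2^15) ≈ 0.594546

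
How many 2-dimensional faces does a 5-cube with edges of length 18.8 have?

Number of 2-faces = C(5,2) · 2^(5-2) = 10 · 8 = 80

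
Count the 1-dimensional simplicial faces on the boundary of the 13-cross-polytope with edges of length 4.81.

An n-cross-polytope has 2^(k+1)·C(n,k+1) k-faces. Here 2^2·C(13,2) = 4·78 = 312.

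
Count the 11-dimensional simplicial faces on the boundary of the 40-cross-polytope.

Each 11-face is the convex hull of 12 vertices, one chosen as ±e_i from each of 12 distinct axes: 2^12·C(40,12) = 22883751854080.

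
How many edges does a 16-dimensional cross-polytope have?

An n-cross-polytope has 2^(k+1)·C(n,k+1) k-faces. Here 2^2·C(16,2) = 4·120 = 480.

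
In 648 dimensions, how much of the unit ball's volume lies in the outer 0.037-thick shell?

Shell fraction = 1 - (1-0.037)^648 ≈ 1 - 2.454e-11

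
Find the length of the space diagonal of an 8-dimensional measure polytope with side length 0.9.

Diagonal = √8 · 0.9 ≈ 2.54558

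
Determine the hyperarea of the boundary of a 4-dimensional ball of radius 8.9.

|∂B_4(8.9)| ≈ 13915.5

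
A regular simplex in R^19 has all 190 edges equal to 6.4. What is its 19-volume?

For a regular n-simplex with edge a, V = (a^n / n!)·√((n+1)/2^n). With a=6.4, n=19: V ≈ 0.000105452.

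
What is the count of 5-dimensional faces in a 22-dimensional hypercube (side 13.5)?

Choose 5 of 22 axes to span the face (C(22,5) = 26334 ways), then fix each of the remaining 17 coordinates at one of its two extreme values (2^17 = 131072 ways): 26334·131072 = 3451650048.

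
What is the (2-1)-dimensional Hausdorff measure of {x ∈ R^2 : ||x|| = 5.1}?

The surface area of an n-ball is 2π^(n/2) r^(n-1) / Γ(n/2). For n=2, r=5.1: 2πr = 2π·5.1 ≈ 32.0442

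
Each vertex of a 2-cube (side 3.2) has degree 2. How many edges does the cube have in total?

The 2-cube has n·2^(n-1) = 2·2^1 = 2·2 = 4 edges.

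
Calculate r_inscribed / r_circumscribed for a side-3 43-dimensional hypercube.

r_in / r_out = (3/2) / (3√43/2) = 1/√43 ≈ 0.152499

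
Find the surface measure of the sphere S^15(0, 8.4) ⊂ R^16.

S_16(8.4) = 2·π^(16/2)·(8.4)^15 / Γ(16/2) ≈ 2.75415e+14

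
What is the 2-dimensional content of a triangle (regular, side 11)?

Area = (√3/4) · 11² = 52.3945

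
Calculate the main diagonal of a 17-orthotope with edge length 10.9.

The space diagonal of an n-cube of side s is s√n. Here 10.9·√17 ≈ 44.9419.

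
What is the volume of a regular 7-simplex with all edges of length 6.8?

V_7 = √(8) · 6.8^7 / (7! · 2^(7/2)) ≈ 33.3482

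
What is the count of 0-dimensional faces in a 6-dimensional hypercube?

f_0(6-cube) = (6 choose 0) · 2^6 = 64.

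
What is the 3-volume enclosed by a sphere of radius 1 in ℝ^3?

V = 4·π/3 ≈ 4.18879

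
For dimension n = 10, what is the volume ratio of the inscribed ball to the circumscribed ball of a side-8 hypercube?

Volume scales as r^n, and r_in/r_out = 1/√10, giving (1/√10)^10 ≈ 1e-05.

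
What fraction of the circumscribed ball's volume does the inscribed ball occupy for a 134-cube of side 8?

V_in/V_out = n^(-n/2) = 134^(-134/2) ≈ 3.04774e-143.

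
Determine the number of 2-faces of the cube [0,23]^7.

Number of 2-faces = C(7,2) · 2^(7-2) = 21 · 32 = 672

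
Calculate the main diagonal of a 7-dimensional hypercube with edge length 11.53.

The space diagonal of an n-cube of side s is s√n. Here 11.53·√7 ≈ 30.5055.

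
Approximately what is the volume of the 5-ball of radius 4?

The n-ball volume is π^(n/2)·r^n/Γ(n/2+1). With n=5, r=4: V = 8192·π^2/15 ≈ 5390.12.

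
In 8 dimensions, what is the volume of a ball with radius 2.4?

The n-ball volume is π^(n/2)·r^n/Γ(n/2+1). With n=8, r=2.4: V ≈ 4467.64.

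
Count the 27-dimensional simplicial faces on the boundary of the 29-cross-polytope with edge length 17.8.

f_27(29-orthoplex) = 2^28 · (29 choose 28) = 7784628224.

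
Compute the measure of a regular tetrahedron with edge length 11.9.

Volume = (√2/12) · 11.9³ = 198.598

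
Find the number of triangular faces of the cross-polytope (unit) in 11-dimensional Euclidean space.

f_2(11-orthoplex) = 2^3 · (11 choose 3) = 1320.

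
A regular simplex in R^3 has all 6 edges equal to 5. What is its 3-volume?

Volume = (√2/12) · 5³ = 14.7314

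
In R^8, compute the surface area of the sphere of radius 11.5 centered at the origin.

S = n·V_n(r)/r = 8·V_8(11.5)/11.5 (volume-to-surface relation), giving 3404825447·π^4/384 ≈ 8.637e+08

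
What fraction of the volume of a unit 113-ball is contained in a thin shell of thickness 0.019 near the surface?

1 - (1-0.019)^113 ≈ 0.885555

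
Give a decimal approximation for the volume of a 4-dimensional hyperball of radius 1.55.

Volume = π^{4/2}·(1.55)^4/Γ(3) ≈ 28.4837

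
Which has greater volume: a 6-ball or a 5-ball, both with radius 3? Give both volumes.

V_6(3) ≈ 3767.26. V_5(3) ≈ 1279.1. The 6-ball is larger.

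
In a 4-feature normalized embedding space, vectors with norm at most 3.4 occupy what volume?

V_4(3.4) = π^(4/2) · (3.4)^4 / Γ(4/2 + 1) ≈ 659.455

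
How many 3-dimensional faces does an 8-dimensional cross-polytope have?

Number of 3-faces = 2^(3+1) · C(8,3+1) = 16 · 70 = 1120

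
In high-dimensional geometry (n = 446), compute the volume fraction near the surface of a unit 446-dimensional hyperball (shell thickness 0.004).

1 - (1-0.004)^446 ≈ 0.832635 ≈ 83.26%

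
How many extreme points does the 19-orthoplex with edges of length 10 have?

The 19-dimensional cross-polytope has 2n = 2·19 = 38 vertices.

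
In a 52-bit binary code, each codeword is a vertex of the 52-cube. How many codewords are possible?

The 52-cube has 2^52 = 4503599627370496 vertices.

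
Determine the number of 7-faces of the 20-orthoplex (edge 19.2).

Number of 7-faces = 2^(7+1) · C(20,7+1) = 256 · 125970 = 32248320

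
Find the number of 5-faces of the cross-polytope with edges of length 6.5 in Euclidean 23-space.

Number of 5-faces = 2^(5+1) · C(23,5+1) = 64 · 100947 = 6460608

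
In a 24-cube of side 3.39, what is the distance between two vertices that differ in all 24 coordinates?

The space diagonal of an n-cube of side s is s√n. Here 3.39·√24 ≈ 16.6075.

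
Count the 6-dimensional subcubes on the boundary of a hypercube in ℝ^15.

An n-cube has C(n,k)·2^(n-k) k-faces. Here C(15,6)·2^9 = 5005·512 = 2562560.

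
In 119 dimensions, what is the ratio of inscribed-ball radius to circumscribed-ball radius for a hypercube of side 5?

Ratio = (s/2)/(s√119/2) = 119^(-1/2) ≈ 0.0916698.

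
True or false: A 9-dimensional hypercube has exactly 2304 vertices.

False. The 9-cube has 2^9 = 512 vertices.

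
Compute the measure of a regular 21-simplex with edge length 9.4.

For a regular n-simplex with edge a, V = (a^n / n!)·√((n+1)/2^n). With a=9.4, n=21: V ≈ 0.0172877.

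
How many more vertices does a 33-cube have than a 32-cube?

The 33-cube has 2^33 = 8589934592 vertices. The 32-cube has 2^32 = 4294967296 vertices. Difference: 8589934592 - 4294967296 = 4294967296.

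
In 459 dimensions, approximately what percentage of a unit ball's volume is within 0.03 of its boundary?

1 - (1-0.03)^459 ≈ 0.9999991523 ≈ 99.999915%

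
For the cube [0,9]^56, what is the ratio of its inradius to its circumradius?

r_in = 9/2 (half the side); r_out = 9√56/2 (half the diagonal). Ratio = 1/√56 ≈ 0.133631.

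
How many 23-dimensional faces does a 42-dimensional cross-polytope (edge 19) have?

f_23(42-orthoplex) = 2^24 · (42 choose 24) = 5934052998433996800.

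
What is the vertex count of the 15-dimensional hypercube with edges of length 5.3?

Number of vertices = 2^15 = 32768.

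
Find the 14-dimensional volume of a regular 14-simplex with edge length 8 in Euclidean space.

V_14 = √(15) · 8^14 / (14! · 2^(14/2)) ≈ 1.52647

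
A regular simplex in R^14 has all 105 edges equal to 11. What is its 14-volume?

V_14 = √(15) · 11^14 / (14! · 2^(14/2)) ≈ 131.803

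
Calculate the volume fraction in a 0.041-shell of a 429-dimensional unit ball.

Shell fraction = 1 - (1-0.041)^429 ≈ 0.9999999841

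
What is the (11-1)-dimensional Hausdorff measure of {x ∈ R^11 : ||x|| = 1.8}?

S = n·V_n(r)/r = 11·V_11(1.8)/1.8 (volume-to-surface relation), giving 7399.84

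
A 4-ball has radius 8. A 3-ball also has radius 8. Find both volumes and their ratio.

V_4(8) ≈ 20212.9. V_3(8) ≈ 2144.66. Ratio V_4/V_3 ≈ 9.425.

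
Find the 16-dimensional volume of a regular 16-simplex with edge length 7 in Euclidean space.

V_16 = √(17) · 7^16 / (16! · 2^(16/2)) ≈ 0.0255819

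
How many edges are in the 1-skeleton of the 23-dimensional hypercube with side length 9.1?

The 23-cube has n·2^(n-1) = 23·2^22 = 23·4194304 = 96468992 edges.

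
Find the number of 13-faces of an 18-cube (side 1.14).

f_13(18-cube) = (18 choose 13) · 2^5 = 274176.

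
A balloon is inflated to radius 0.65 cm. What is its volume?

V_3(0.65) = π^(3/2) · (0.65)^3 / Γ(3/2 + 1) ≈ 1.15035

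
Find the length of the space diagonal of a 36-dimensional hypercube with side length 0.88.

d = √(0.88² + 0.88² + ... + 0.88²) [36 terms] = √(36·0.88²) = 0.88√36 = 5.28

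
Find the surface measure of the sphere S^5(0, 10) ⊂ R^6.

The surface area of an n-ball is 2π^(n/2) r^(n-1) / Γ(n/2). For n=6, r=10: 100000·π^3 ≈ 3.10063e+06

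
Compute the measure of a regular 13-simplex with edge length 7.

For a regular n-simplex with edge a, V = (a^n / n!)·√((n+1)/2^n). With a=7, n=13: V ≈ 0.643225.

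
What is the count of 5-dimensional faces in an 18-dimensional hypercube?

Choose 5 of 18 axes to span the face (C(18,5) = 8568 ways), then fix each of the remaining 13 coordinates at one of its two extreme values (2^13 = 8192 ways): 8568·8192 = 70189056.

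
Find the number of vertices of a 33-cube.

An n-cube has 2^n vertices; for n = 33 that is 2^33 = 8589934592.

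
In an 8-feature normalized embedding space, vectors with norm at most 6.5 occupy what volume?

V_8(6.5) = π^(8/2) · (6.5)^8 / Γ(8/2 + 1) = 815730721·π^4/6144 ≈ 1.29329e+07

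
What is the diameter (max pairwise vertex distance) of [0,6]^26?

Diagonal = √26 · 6 ≈ 30.5941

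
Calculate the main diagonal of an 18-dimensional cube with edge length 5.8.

The space diagonal of an n-cube of side s is s√n. Here 5.8·√18 ≈ 24.6073.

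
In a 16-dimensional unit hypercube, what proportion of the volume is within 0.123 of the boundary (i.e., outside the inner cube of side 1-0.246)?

The inner cube has side 1-2·0.123 = 0.754 and volume (0.754)^16 ≈ 0.01091, so the shell holds 0.989087 of the volume.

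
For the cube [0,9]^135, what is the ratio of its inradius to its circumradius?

Ratio = (s/2)/(s√135/2) = 135^(-1/2) ≈ 0.0860663.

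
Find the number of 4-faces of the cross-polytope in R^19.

Number of 4-faces = 2^(4+1) · C(19,4+1) = 32 · 11628 = 372096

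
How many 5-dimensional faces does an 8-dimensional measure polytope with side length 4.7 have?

Choose 5 of 8 axes to span the face (C(8,5) = 56 ways), then fix each of the remaining 3 coordinates at one of its two extreme values (2^3 = 8 ways): 56·8 = 448.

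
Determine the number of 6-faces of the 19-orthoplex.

Each 6-face is the convex hull of 7 vertices, one chosen as ±e_i from each of 7 distinct axes: 2^7·C(19,7) = 6449664.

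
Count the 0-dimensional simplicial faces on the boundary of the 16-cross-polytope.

An n-cross-polytope has 2^(k+1)·C(n,k+1) k-faces. Here 2^1·C(16,1) = 2·16 = 32.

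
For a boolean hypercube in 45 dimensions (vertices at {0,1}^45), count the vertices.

Each vertex is a binary string of length 45, so there are 2^45 = 35184372088832.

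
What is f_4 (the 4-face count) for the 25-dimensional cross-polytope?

An n-cross-polytope has 2^(k+1)·C(n,k+1) k-faces. Here 2^5·C(25,5) = 32·53130 = 1700160.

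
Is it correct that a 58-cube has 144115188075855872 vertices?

False. The 58-cube has 2^58 = 288230376151711744 vertices.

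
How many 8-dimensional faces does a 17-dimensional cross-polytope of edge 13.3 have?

Number of 8-faces = 2^(8+1) · C(17,8+1) = 512 · 24310 = 12446720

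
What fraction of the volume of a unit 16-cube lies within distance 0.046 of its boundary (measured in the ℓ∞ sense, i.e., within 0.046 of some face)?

1 - (1 - 2·0.046)^16 = 1 - 0.908^16 ≈ 0.786512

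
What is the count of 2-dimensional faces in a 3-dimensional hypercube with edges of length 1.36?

Choose 2 of 3 axes to span the face (C(3,2) = 3 ways), then fix each of the remaining 1 coordinate at one of its two extreme values (2^1 = 2 ways): 3·2 = 6.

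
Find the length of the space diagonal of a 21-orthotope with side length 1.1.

Diagonal = √21 · 1.1 ≈ 5.04083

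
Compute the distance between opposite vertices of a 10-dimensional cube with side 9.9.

d = √(9.9² + 9.9² + ... + 9.9²) [10 terms] = √(10·9.9²) = 9.9√10 ≈ 31.3065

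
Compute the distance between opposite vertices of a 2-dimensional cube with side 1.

||(1,1,...,1)|| = √(2)·1 ≈ 1.41421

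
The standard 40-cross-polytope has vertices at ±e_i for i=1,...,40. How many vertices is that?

The 40-dimensional cross-polytope has 2n = 2·40 = 80 vertices.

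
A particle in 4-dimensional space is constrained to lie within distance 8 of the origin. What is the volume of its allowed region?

Volume = π^{4/2}·(8)^4/Γ(3) = 2048·π^2 ≈ 20212.9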